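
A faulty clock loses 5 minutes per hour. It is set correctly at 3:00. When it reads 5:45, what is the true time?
For every 60 true minutes, the faulty clock advances 55 minutes, so 1 faulty-clock minute corresponds to 60/55 true minutes.
From 3:00 to 5:45 on the faulty dial is 165 minutes.
True elapsed: 165 x 60/55 = 180 minutes = 3 hours.
True time: 3:00 + 3 hours = 6:00.

Final answer: 6:00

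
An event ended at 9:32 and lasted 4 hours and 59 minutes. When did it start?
Starting time: 9:32 = 572 total minutes past 12:00
Subtracting: 4 hours and 59 minutes = 299 minutes
572 - 299 = 273 minutes
= 4 hours and 33 minutes past 12:00 = 4:33

Final answer: 4:33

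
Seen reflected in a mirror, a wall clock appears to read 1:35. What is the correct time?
Reflection across the vertical (12-6) axis maps a hand at angle A degrees to (360 - A) degrees, which sends a reading of T minutes past 12:00 to (720 - T) minutes past 12:00.
Mirror reads 1:35 = 95 minutes past 12:00.
Actual time: (720 - 95) mod 720 = 625 minutes = 10:25.

Final answer: 10:25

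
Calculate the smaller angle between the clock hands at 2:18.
Hour hand position: 2 x 30 + 18 x 0.5 = 69 degrees
Minute hand position: 18 x 6 = 108 degrees
Difference: |69 - 108| = 39 degrees
The angle between the hands is 39 degrees

Final answer: 39 degrees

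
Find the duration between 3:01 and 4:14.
From 3:01 to 4:14:
(4 x 60 + 14) - (3 x 60 + 1) = 254 - 181 = 73 minutes
= 1 hour and 13 minutes

Final answer: 1 hour and 13 minutes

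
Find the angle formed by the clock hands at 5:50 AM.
Hour hand position: 5 x 30 + 50 x 0.5 = 175 degrees
Minute hand position: 50 x 6 = 300 degrees
Difference: |175 - 300| = 125 degrees
The angle between the hands is 125 degrees

Final answer: 125 degrees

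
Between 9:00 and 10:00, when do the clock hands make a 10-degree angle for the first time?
At t minutes past 9:00, the hour hand is at 30 x 9 + 0.5t degrees and the minute hand is at 6t degrees.
The smaller angle between them is 10 degrees when |30H - 5.5t| = 10 or |30H - 5.5t| = 350.
With H = 9, solve 30 x 9 - 5.5t = +/- target for each target:
  t = (30 x 9 - 10) / 5.5 = 47.27
  t = (30 x 9 + 10) / 5.5 = 50.91
  t = (30 x 9 - 350) / 5.5 = -14.55 (outside (0, 60))
  t = (30 x 9 + 350) / 5.5 = 112.73 (outside (0, 60))
Valid solutions in (0, 60): {47.27, 50.91} minutes.
The first occurrence is t = 47.27 minutes.
The hands form a 10-degree angle at 47.27 minutes past 9:00.

Final answer: 47.27 minutes past 9:00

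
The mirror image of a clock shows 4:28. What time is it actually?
Reflection across the vertical (12-6) axis maps a hand at angle A degrees to (360 - A) degrees, which sends a reading of T minutes past 12:00 to (720 - T) minutes past 12:00.
Mirror reads 4:28 = 268 minutes past 12:00.
Actual time: (720 - 268) mod 720 = 452 minutes = 7:32.

Final answer: 7:32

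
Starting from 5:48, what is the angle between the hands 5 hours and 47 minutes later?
First find the time 5 hours and 47 minutes after 5:48.
Total minutes: 5 x 60 + 48 + 5 x 60 + 47 = 695.
695 mod 720 = 695 minutes = 11:35.
Now compute the angle at 11:35:
Hour hand: 11 x 30 + 35 x 0.5 = 347.5 degrees
Minute hand: 35 x 6 = 210 degrees
Difference: |347.5 - 210| = 137.5 degrees
The angle is 137.5 degrees

Final answer: 137.5 degrees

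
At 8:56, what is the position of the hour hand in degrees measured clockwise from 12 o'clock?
The hour hand moves 30 degrees per hour and 0.5 degrees per minute.
At 8:56: (8) x 30 + 56 x 0.5 = 240 + 28 = 268 degrees

Final answer: 268 degrees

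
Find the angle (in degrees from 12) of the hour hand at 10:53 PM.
The hour hand moves 30 degrees per hour and 0.5 degrees per minute.
At 10:53: (10) x 30 + 53 x 0.5 = 300 + 26.5 = 326.5 degrees

Final answer: 326.5 degrees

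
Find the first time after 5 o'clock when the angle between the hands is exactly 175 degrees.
At t minutes past 5:00, the hour hand is at 30 x 5 + 0.5t degrees and the minute hand is at 6t degrees.
The smaller angle between them is 175 degrees when |30H - 5.5t| = 175 or |30H - 5.5t| = 185.
With H = 5, solve 30 x 5 - 5.5t = +/- target for each target:
  t = (30 x 5 - 175) / 5.5 = -4.55 (outside (0, 60))
  t = (30 x 5 + 175) / 5.5 = 59.09
  t = (30 x 5 - 185) / 5.5 = -6.36 (outside (0, 60))
  t = (30 x 5 + 185) / 5.5 = 60.91 (outside (0, 60))
Valid solutions in (0, 60): {59.09} minutes.
The first occurrence is t = 59.09 minutes.
The hands form a 175-degree angle at 59.09 minutes past 5:00.

Final answer: 59.09 minutes past 5:00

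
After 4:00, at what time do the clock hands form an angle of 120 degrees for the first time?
At t minutes past 4:00, the hour hand is at 30 x 4 + 0.5t degrees and the minute hand is at 6t degrees.
The smaller angle between them is 120 degrees when |30H - 5.5t| = 120 or |30H - 5.5t| = 240.
With H = 4, solve 30 x 4 - 5.5t = +/- target for each target:
  t = (30 x 4 - 120) / 5.5 = 0 (outside (0, 60))
  t = (30 x 4 + 120) / 5.5 = 43.64
  t = (30 x 4 - 240) / 5.5 = -21.82 (outside (0, 60))
  t = (30 x 4 + 240) / 5.5 = 65.45 (outside (0, 60))
Valid solutions in (0, 60): {43.64} minutes.
The first occurrence is t = 43.64 minutes.
The hands form a 120-degree angle at 43.64 minutes past 4:00.

Final answer: 43.64 minutes past 4:00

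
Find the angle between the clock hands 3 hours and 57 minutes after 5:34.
First find the time 3 hours and 57 minutes after 5:34.
Total minutes: 5 x 60 + 34 + 3 x 60 + 57 = 571.
571 mod 720 = 571 minutes = 9:31.
Now compute the angle at 9:31:
Hour hand: 9 x 30 + 31 x 0.5 = 285.5 degrees
Minute hand: 31 x 6 = 186 degrees
Difference: |285.5 - 186| = 99.5 degrees
The angle is 99.5 degrees

Final answer: 99.5 degrees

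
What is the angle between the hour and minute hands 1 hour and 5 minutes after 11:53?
First find the time 1 hour and 5 minutes after 11:53.
Total minutes: 11 x 60 + 53 + 1 x 60 + 5 = 778.
778 mod 720 = 58 minutes = 12:58.
Now compute the angle at 12:58:
Hour hand: 0 x 30 + 58 x 0.5 = 29 degrees
Minute hand: 58 x 6 = 348 degrees
Difference: |29 - 348| = 319 degrees
Smaller angle: 360 - 319 = 41 degrees

Final answer: 41 degrees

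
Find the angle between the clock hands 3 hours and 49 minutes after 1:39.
First find the time 3 hours and 49 minutes after 1:39.
Total minutes: 1 x 60 + 39 + 3 x 60 + 49 = 328.
328 mod 720 = 328 minutes = 5:28.
Now compute the angle at 5:28:
Hour hand: 5 x 30 + 28 x 0.5 = 164 degrees
Minute hand: 28 x 6 = 168 degrees
Difference: |164 - 168| = 4 degrees
The angle is 4 degrees

Final answer: 4 degrees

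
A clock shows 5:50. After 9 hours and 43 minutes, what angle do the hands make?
First find the time 9 hours and 43 minutes after 5:50.
Total minutes: 5 x 60 + 50 + 9 x 60 + 43 = 933.
933 mod 720 = 213 minutes = 3:33.
Now compute the angle at 3:33:
Hour hand: 3 x 30 + 33 x 0.5 = 106.5 degrees
Minute hand: 33 x 6 = 198 degrees
Difference: |106.5 - 198| = 91.5 degrees
The angle is 91.5 degrees

Final answer: 91.5 degrees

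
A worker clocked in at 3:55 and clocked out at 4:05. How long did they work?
From 3:55 to 4:05:
(4 x 60 + 5) - (3 x 60 + 55) = 245 - 235 = 10 minutes
= 10 minutes

Final answer: 10 minutes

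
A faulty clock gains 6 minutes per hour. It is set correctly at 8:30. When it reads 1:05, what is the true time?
For every 60 true minutes, the faulty clock advances 66 minutes, so 1 faulty-clock minute corresponds to 60/66 true minutes.
From 8:30 to 1:05 on the faulty dial is 275 minutes.
True elapsed: 275 x 60/66 = 250 minutes = 4 hours and 10 minutes.
True time: 8:30 + 4 hours and 10 minutes = 12:40.

Final answer: 12:40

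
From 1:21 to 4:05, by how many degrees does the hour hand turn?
The hour hand moves 0.5 degrees per minute.
Time elapsed: 4:05 - 1:21 = 164 minutes
Angular displacement: 164 x 0.5 = 82 degrees

Final answer: 82 degrees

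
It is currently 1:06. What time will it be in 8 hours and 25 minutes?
Starting time: 1:06
Adding 25 minutes to 6 minutes: 6 + 25 = 31 minutes
Adding 8 hours: 1 + 8 = 9
Final time: 9:31

Final answer: 9:31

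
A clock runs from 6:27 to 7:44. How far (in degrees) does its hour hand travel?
The hour hand moves 0.5 degrees per minute.
Time elapsed: 7:44 - 6:27 = 77 minutes
Angular displacement: 77 x 0.5 = 38.5 degrees

Final answer: 38.5 degrees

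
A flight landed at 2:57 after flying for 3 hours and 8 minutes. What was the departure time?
Starting time: 2:57 = 177 total minutes past 12:00
Subtracting: 3 hours and 8 minutes = 188 minutes
177 - 188 = -11 (negative, add 12 hours = 720) = 709 minutes
= 11 hours and 49 minutes past 12:00 = 11:49

Final answer: 11:49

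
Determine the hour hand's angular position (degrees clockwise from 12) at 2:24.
The hour hand moves 30 degrees per hour and 0.5 degrees per minute.
At 2:24: (2) x 30 + 24 x 0.5 = 60 + 12 = 72 degrees

Final answer: 72 degrees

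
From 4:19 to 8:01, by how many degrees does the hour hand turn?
The hour hand moves 0.5 degrees per minute.
Time elapsed: 8:01 - 4:19 = 222 minutes
Angular displacement: 222 x 0.5 = 111 degrees

Final answer: 111 degrees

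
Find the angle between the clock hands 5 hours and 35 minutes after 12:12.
First find the time 5 hours and 35 minutes after 12:12.
Total minutes: 12 x 60 + 12 + 5 x 60 + 35 = 1067.
1067 mod 720 = 347 minutes = 5:47.
Now compute the angle at 5:47:
Hour hand: 5 x 30 + 47 x 0.5 = 173.5 degrees
Minute hand: 47 x 6 = 282 degrees
Difference: |173.5 - 282| = 108.5 degrees
The angle is 108.5 degrees

Final answer: 108.5 degrees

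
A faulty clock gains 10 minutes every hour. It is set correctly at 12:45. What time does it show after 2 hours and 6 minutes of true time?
For every 60 true minutes, the faulty clock advances 60 + 10 = 70 minutes.
True elapsed: 2 hours and 6 minutes = 126 minutes.
Faulty clock advances: 126 x 70/60 = 147 minutes (drift: 21 minutes ahead).
Shown time: 12:45 + 147 minutes = 3:12.

Final answer: 3:12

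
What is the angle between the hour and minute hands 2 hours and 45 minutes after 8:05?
First find the time 2 hours and 45 minutes after 8:05.
Total minutes: 8 x 60 + 5 + 2 x 60 + 45 = 650.
650 mod 720 = 650 minutes = 10:50.
Now compute the angle at 10:50:
Hour hand: 10 x 30 + 50 x 0.5 = 325 degrees
Minute hand: 50 x 6 = 300 degrees
Difference: |325 - 300| = 25 degrees
The angle is 25 degrees

Final answer: 25 degrees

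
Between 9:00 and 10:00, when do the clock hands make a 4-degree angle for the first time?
At t minutes past 9:00, the hour hand is at 30 x 9 + 0.5t degrees and the minute hand is at 6t degrees.
The smaller angle between them is 4 degrees when |30H - 5.5t| = 4 or |30H - 5.5t| = 356.
With H = 9, solve 30 x 9 - 5.5t = +/- target for each target:
  t = (30 x 9 - 4) / 5.5 = 48.36
  t = (30 x 9 + 4) / 5.5 = 49.82
  t = (30 x 9 - 356) / 5.5 = -15.64 (outside (0, 60))
  t = (30 x 9 + 356) / 5.5 = 113.82 (outside (0, 60))
Valid solutions in (0, 60): {48.36, 49.82} minutes.
The first occurrence is t = 48.36 minutes.
The hands form a 4-degree angle at 48.36 minutes past 9:00.

Final answer: 48.36 minutes past 9:00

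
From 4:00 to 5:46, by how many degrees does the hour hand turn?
The hour hand moves 0.5 degrees per minute.
Time elapsed: 5:46 - 4:00 = 106 minutes
Angular displacement: 106 x 0.5 = 53 degrees

Final answer: 53 degrees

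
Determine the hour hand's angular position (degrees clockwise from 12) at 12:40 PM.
The hour hand moves 30 degrees per hour and 0.5 degrees per minute.
At 12:40: (0) x 30 + 40 x 0.5 = 0 + 20 = 20 degrees

Final answer: 20 degrees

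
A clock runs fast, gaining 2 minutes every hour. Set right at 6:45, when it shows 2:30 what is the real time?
For every 60 true minutes, the faulty clock advances 62 minutes, so 1 faulty-clock minute corresponds to 60/62 true minutes.
From 6:45 to 2:30 on the faulty dial is 465 minutes.
True elapsed: 465 x 60/62 = 450 minutes = 7 hours and 30 minutes.
True time: 6:45 + 7 hours and 30 minutes = 2:15.

Final answer: 2:15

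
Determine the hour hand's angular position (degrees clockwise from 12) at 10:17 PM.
The hour hand moves 30 degrees per hour and 0.5 degrees per minute.
At 10:17: (10) x 30 + 17 x 0.5 = 300 + 8.5 = 308.5 degrees

Final answer: 308.5 degrees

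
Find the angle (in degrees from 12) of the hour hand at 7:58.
The hour hand moves 30 degrees per hour and 0.5 degrees per minute.
At 7:58: (7) x 30 + 58 x 0.5 = 210 + 29 = 239 degrees

Final answer: 239 degrees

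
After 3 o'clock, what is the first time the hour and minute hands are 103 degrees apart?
At t minutes past 3:00, the hour hand is at 30 x 3 + 0.5t degrees and the minute hand is at 6t degrees.
The smaller angle between them is 103 degrees when |30H - 5.5t| = 103 or |30H - 5.5t| = 257.
With H = 3, solve 30 x 3 - 5.5t = +/- target for each target:
  t = (30 x 3 - 103) / 5.5 = -2.36 (outside (0, 60))
  t = (30 x 3 + 103) / 5.5 = 35.09
  t = (30 x 3 - 257) / 5.5 = -30.36 (outside (0, 60))
  t = (30 x 3 + 257) / 5.5 = 63.09 (outside (0, 60))
Valid solutions in (0, 60): {35.09} minutes.
The first occurrence is t = 35.09 minutes.
The hands form a 103-degree angle at 35.09 minutes past 3:00.

Final answer: 35.09 minutes past 3:00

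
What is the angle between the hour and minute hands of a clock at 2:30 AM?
Hour hand position: 2 x 30 + 30 x 0.5 = 75 degrees
Minute hand position: 30 x 6 = 180 degrees
Difference: |75 - 180| = 105 degrees
The angle between the hands is 105 degrees

Final answer: 105 degrees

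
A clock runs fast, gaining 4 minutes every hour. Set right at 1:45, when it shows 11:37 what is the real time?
For every 60 true minutes, the faulty clock advances 64 minutes, so 1 faulty-clock minute corresponds to 60/64 true minutes.
From 1:45 to 11:37 on the faulty dial is 592 minutes.
True elapsed: 592 x 60/64 = 555 minutes = 9 hours and 15 minutes.
True time: 1:45 + 9 hours and 15 minutes = 11:00.

Final answer: 11:00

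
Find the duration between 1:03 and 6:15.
From 1:03 to 6:15:
(6 x 60 + 15) - (1 x 60 + 3) = 375 - 63 = 312 minutes
= 5 hours and 12 minutes

Final answer: 5 hours and 12 minutes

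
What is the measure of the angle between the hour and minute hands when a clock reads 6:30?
Hour hand position: 6 x 30 + 30 x 0.5 = 195 degrees
Minute hand position: 30 x 6 = 180 degrees
Difference: |195 - 180| = 15 degrees
The angle between the hands is 15 degrees

Final answer: 15 degrees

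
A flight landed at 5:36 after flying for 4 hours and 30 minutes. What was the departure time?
Starting time: 5:36 = 336 total minutes past 12:00
Subtracting: 4 hours and 30 minutes = 270 minutes
336 - 270 = 66 minutes
= 1 hour and 6 minutes past 12:00 = 1:06

Final answer: 1:06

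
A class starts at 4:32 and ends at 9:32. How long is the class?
From 4:32 to 9:32:
(9 x 60 + 32) - (4 x 60 + 32) = 572 - 272 = 300 minutes
= 5 hours

Final answer: 5 hours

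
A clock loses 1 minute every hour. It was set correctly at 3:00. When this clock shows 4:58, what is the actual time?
For every 60 true minutes, the faulty clock advances 59 minutes, so 1 faulty-clock minute corresponds to 60/59 true minutes.
From 3:00 to 4:58 on the faulty dial is 118 minutes.
True elapsed: 118 x 60/59 = 120 minutes = 2 hours.
True time: 3:00 + 2 hours = 5:00.

Final answer: 5:00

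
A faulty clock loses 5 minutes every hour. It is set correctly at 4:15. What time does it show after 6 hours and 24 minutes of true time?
For every 60 true minutes, the faulty clock advances 60 - 5 = 55 minutes.
True elapsed: 6 hours and 24 minutes = 384 minutes.
Faulty clock advances: 384 x 55/60 = 352 minutes (drift: 32 minutes behind).
Shown time: 4:15 + 352 minutes = 10:07.

Final answer: 10:07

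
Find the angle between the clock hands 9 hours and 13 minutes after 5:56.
First find the time 9 hours and 13 minutes after 5:56.
Total minutes: 5 x 60 + 56 + 9 x 60 + 13 = 909.
909 mod 720 = 189 minutes = 3:09.
Now compute the angle at 3:09:
Hour hand: 3 x 30 + 9 x 0.5 = 94.5 degrees
Minute hand: 9 x 6 = 54 degrees
Difference: |94.5 - 54| = 40.5 degrees
The angle is 40.5 degrees

Final answer: 40.5 degrees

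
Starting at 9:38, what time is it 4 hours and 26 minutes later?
Starting time: 9:38
Adding 26 minutes to 38 minutes: 38 + 26 = 64 minutes = 1 hour and 4 minutes
Adding 4 hours: 9 + 4 + 1 (carry) = 14 - 12 = 2
Final time: 2:04

Final answer: 2:04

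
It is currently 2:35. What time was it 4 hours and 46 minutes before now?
Starting time: 2:35 = 155 total minutes past 12:00
Subtracting: 4 hours and 46 minutes = 286 minutes
155 - 286 = -131 (negative, add 12 hours = 720) = 589 minutes
= 9 hours and 49 minutes past 12:00 = 9:49

Final answer: 9:49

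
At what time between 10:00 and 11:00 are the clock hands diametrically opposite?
For hands to be 180 degrees apart: |30H - 5.5t| = 180
With H = 10: t = (30 x 10 + 180)/5.5 = 87.27 or t = (30 x 10 - 180)/5.5 = 21.82
First valid solution (0 < t < 60): t = 21.82 minutes
The hands are opposite at 21.82 minutes past 10:00.

Final answer: 21.82 minutes past 10:00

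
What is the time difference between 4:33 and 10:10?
From 4:33 to 10:10:
(10 x 60 + 10) - (4 x 60 + 33) = 610 - 273 = 337 minutes
= 5 hours and 37 minutes

Final answer: 5 hours and 37 minutes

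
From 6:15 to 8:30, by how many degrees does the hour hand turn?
The hour hand moves 0.5 degrees per minute.
Time elapsed: 8:30 - 6:15 = 135 minutes
Angular displacement: 135 x 0.5 = 67.5 degrees

Final answer: 67.5 degrees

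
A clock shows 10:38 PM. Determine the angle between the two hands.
Hour hand position: 10 x 30 + 38 x 0.5 = 319 degrees
Minute hand position: 38 x 6 = 228 degrees
Difference: |319 - 228| = 91 degrees
The angle between the hands is 91 degrees

Final answer: 91 degrees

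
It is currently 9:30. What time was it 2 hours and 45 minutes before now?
Starting time: 9:30 = 570 total minutes past 12:00
Subtracting: 2 hours and 45 minutes = 165 minutes
570 - 165 = 405 minutes
= 6 hours and 45 minutes past 12:00 = 6:45

Final answer: 6:45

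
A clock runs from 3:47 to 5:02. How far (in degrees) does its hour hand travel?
The hour hand moves 0.5 degrees per minute.
Time elapsed: 5:02 - 3:47 = 75 minutes
Angular displacement: 75 x 0.5 = 37.5 degrees

Final answer: 37.5 degrees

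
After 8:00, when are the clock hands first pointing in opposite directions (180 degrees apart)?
For hands to be 180 degrees apart: |30H - 5.5t| = 180
With H = 8: t = (30 x 8 + 180)/5.5 = 76.36 or t = (30 x 8 - 180)/5.5 = 10.91
First valid solution (0 < t < 60): t = 10.91 minutes
The hands are opposite at 10.91 minutes past 8:00.

Final answer: 10.91 minutes past 8:00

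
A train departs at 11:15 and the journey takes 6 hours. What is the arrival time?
Starting time: 11:15
Adding 0 minutes to 15 minutes: 15 + 0 = 15 minutes
Adding 6 hours: 11 + 6 = 17 - 12 = 5
Final time: 5:15

Final answer: 5:15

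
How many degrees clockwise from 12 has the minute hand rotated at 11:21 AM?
The minute hand moves 6 degrees per minute.
At 11:21: 21 x 6 = 126 degrees

Final answer: 126 degrees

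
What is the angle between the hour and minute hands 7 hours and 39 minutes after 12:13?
First find the time 7 hours and 39 minutes after 12:13.
Total minutes: 12 x 60 + 13 + 7 x 60 + 39 = 1192.
1192 mod 720 = 472 minutes = 7:52.
Now compute the angle at 7:52:
Hour hand: 7 x 30 + 52 x 0.5 = 236 degrees
Minute hand: 52 x 6 = 312 degrees
Difference: |236 - 312| = 76 degrees
The angle is 76 degrees

Final answer: 76 degrees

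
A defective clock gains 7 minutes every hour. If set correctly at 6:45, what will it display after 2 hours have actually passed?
For every 60 true minutes, the faulty clock advances 60 + 7 = 67 minutes.
True elapsed: 2 hours = 120 minutes.
Faulty clock advances: 120 x 67/60 = 134 minutes (drift: 14 minutes ahead).
Shown time: 6:45 + 134 minutes = 8:59.

Final answer: 8:59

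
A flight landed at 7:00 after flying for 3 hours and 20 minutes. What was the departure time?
Starting time: 7:00 = 420 total minutes past 12:00
Subtracting: 3 hours and 20 minutes = 200 minutes
420 - 200 = 220 minutes
= 3 hours and 40 minutes past 12:00 = 3:40

Final answer: 3:40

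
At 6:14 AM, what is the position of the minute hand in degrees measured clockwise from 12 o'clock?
The minute hand moves 6 degrees per minute.
At 6:14: 14 x 6 = 84 degrees

Final answer: 84 degrees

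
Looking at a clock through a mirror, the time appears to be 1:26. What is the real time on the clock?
Reflection across the vertical (12-6) axis maps a hand at angle A degrees to (360 - A) degrees, which sends a reading of T minutes past 12:00 to (720 - T) minutes past 12:00.
Mirror reads 1:26 = 86 minutes past 12:00.
Actual time: (720 - 86) mod 720 = 634 minutes = 10:34.

Final answer: 10:34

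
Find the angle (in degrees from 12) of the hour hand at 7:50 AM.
The hour hand moves 30 degrees per hour and 0.5 degrees per minute.
At 7:50: (7) x 30 + 50 x 0.5 = 210 + 25 = 235 degrees

Final answer: 235 degrees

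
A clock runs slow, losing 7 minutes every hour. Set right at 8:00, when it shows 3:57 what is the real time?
For every 60 true minutes, the faulty clock advances 53 minutes, so 1 faulty-clock minute corresponds to 60/53 true minutes.
From 8:00 to 3:57 on the faulty dial is 477 minutes.
True elapsed: 477 x 60/53 = 540 minutes = 9 hours.
True time: 8:00 + 9 hours = 5:00.

Final answer: 5:00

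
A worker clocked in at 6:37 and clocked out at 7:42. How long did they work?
From 6:37 to 7:42:
(7 x 60 + 42) - (6 x 60 + 37) = 462 - 397 = 65 minutes
= 1 hour and 5 minutes

Final answer: 1 hour and 5 minutes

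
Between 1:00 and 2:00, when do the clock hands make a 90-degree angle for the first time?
At t minutes past 1:00, the hour hand is at 30 x 1 + 0.5t degrees and the minute hand is at 6t degrees.
The smaller angle between them is 90 degrees when |30H - 5.5t| = 90 or |30H - 5.5t| = 270.
With H = 1, solve 30 x 1 - 5.5t = +/- target for each target:
  t = (30 x 1 - 90) / 5.5 = -10.91 (outside (0, 60))
  t = (30 x 1 + 90) / 5.5 = 21.82
  t = (30 x 1 - 270) / 5.5 = -43.64 (outside (0, 60))
  t = (30 x 1 + 270) / 5.5 = 54.55
Valid solutions in (0, 60): {21.82, 54.55} minutes.
The first occurrence is t = 21.82 minutes.
The hands form a 90-degree angle at 21.82 minutes past 1:00.

Final answer: 21.82 minutes past 1:00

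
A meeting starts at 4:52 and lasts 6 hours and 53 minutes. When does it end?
Starting time: 4:52
Adding 53 minutes to 52 minutes: 52 + 53 = 105 minutes = 1 hour and 45 minutes
Adding 6 hours: 4 + 6 + 1 (carry) = 11
Final time: 11:45

Final answer: 11:45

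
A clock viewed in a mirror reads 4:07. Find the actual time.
Reflection across the vertical (12-6) axis maps a hand at angle A degrees to (360 - A) degrees, which sends a reading of T minutes past 12:00 to (720 - T) minutes past 12:00.
Mirror reads 4:07 = 247 minutes past 12:00.
Actual time: (720 - 247) mod 720 = 473 minutes = 7:53.

Final answer: 7:53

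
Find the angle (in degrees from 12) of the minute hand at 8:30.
The minute hand moves 6 degrees per minute.
At 8:30: 30 x 6 = 180 degrees

Final answer: 180 degrees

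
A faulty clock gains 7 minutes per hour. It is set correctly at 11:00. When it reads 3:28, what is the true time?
For every 60 true minutes, the faulty clock advances 67 minutes, so 1 faulty-clock minute corresponds to 60/67 true minutes.
From 11:00 to 3:28 on the faulty dial is 268 minutes.
True elapsed: 268 x 60/67 = 240 minutes = 4 hours.
True time: 11:00 + 4 hours = 3:00.

Final answer: 3:00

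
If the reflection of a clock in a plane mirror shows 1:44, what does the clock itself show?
Reflection across the vertical (12-6) axis maps a hand at angle A degrees to (360 - A) degrees, which sends a reading of T minutes past 12:00 to (720 - T) minutes past 12:00.
Mirror reads 1:44 = 104 minutes past 12:00.
Actual time: (720 - 104) mod 720 = 616 minutes = 10:16.

Final answer: 10:16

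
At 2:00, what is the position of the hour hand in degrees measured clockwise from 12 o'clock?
The hour hand moves 30 degrees per hour and 0.5 degrees per minute.
At 2:00: (2) x 30 + 0 x 0.5 = 60 + 0 = 60 degrees

Final answer: 60 degrees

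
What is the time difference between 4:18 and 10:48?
From 4:18 to 10:48:
(10 x 60 + 48) - (4 x 60 + 18) = 648 - 258 = 390 minutes
= 6 hours and 30 minutes

Final answer: 6 hours and 30 minutes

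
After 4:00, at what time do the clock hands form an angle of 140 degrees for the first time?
At t minutes past 4:00, the hour hand is at 30 x 4 + 0.5t degrees and the minute hand is at 6t degrees.
The smaller angle between them is 140 degrees when |30H - 5.5t| = 140 or |30H - 5.5t| = 220.
With H = 4, solve 30 x 4 - 5.5t = +/- target for each target:
  t = (30 x 4 - 140) / 5.5 = -3.64 (outside (0, 60))
  t = (30 x 4 + 140) / 5.5 = 47.27
  t = (30 x 4 - 220) / 5.5 = -18.18 (outside (0, 60))
  t = (30 x 4 + 220) / 5.5 = 61.82 (outside (0, 60))
Valid solutions in (0, 60): {47.27} minutes.
The first occurrence is t = 47.27 minutes.
The hands form a 140-degree angle at 47.27 minutes past 4:00.

Final answer: 47.27 minutes past 4:00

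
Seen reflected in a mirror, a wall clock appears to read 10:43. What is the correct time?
Reflection across the vertical (12-6) axis maps a hand at angle A degrees to (360 - A) degrees, which sends a reading of T minutes past 12:00 to (720 - T) minutes past 12:00.
Mirror reads 10:43 = 643 minutes past 12:00.
Actual time: (720 - 643) mod 720 = 77 minutes = 1:17.

Final answer: 1:17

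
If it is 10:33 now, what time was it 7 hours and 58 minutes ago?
Starting time: 10:33 = 633 total minutes past 12:00
Subtracting: 7 hours and 58 minutes = 478 minutes
633 - 478 = 155 minutes
= 2 hours and 35 minutes past 12:00 = 2:35

Final answer: 2:35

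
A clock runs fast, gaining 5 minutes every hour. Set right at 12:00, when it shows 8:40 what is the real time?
For every 60 true minutes, the faulty clock advances 65 minutes, so 1 faulty-clock minute corresponds to 60/65 true minutes.
From 12:00 to 8:40 on the faulty dial is 520 minutes.
True elapsed: 520 x 60/65 = 480 minutes = 8 hours.
True time: 12:00 + 8 hours = 8:00.

Final answer: 8:00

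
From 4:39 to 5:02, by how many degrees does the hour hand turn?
The hour hand moves 0.5 degrees per minute.
Time elapsed: 5:02 - 4:39 = 23 minutes
Angular displacement: 23 x 0.5 = 11.5 degrees

Final answer: 11.5 degrees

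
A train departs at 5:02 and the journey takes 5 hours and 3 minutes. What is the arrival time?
Starting time: 5:02
Adding 3 minutes to 2 minutes: 2 + 3 = 5 minutes
Adding 5 hours: 5 + 5 = 10
Final time: 10:05

Final answer: 10:05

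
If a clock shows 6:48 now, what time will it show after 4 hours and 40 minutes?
Starting time: 6:48
Adding 40 minutes to 48 minutes: 48 + 40 = 88 minutes = 1 hour and 28 minutes
Adding 4 hours: 6 + 4 + 1 (carry) = 11
Final time: 11:28

Final answer: 11:28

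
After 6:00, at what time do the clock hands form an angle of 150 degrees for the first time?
At t minutes past 6:00, the hour hand is at 30 x 6 + 0.5t degrees and the minute hand is at 6t degrees.
The smaller angle between them is 150 degrees when |30H - 5.5t| = 150 or |30H - 5.5t| = 210.
With H = 6, solve 30 x 6 - 5.5t = +/- target for each target:
  t = (30 x 6 - 150) / 5.5 = 5.45
  t = (30 x 6 + 150) / 5.5 = 60 (outside (0, 60))
  t = (30 x 6 - 210) / 5.5 = -5.45 (outside (0, 60))
  t = (30 x 6 + 210) / 5.5 = 70.91 (outside (0, 60))
Valid solutions in (0, 60): {5.45} minutes.
The first occurrence is t = 5.45 minutes.
The hands form a 150-degree angle at 5.45 minutes past 6:00.

Final answer: 5.45 minutes past 6:00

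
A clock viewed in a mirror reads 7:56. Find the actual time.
Reflection across the vertical (12-6) axis maps a hand at angle A degrees to (360 - A) degrees, which sends a reading of T minutes past 12:00 to (720 - T) minutes past 12:00.
Mirror reads 7:56 = 476 minutes past 12:00.
Actual time: (720 - 476) mod 720 = 244 minutes = 4:04.

Final answer: 4:04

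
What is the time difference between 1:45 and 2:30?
From 1:45 to 2:30:
(2 x 60 + 30) - (1 x 60 + 45) = 150 - 105 = 45 minutes
= 45 minutes

Final answer: 45 minutes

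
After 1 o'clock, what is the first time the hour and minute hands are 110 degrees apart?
At t minutes past 1:00, the hour hand is at 30 x 1 + 0.5t degrees and the minute hand is at 6t degrees.
The smaller angle between them is 110 degrees when |30H - 5.5t| = 110 or |30H - 5.5t| = 250.
With H = 1, solve 30 x 1 - 5.5t = +/- target for each target:
  t = (30 x 1 - 110) / 5.5 = -14.55 (outside (0, 60))
  t = (30 x 1 + 110) / 5.5 = 25.45
  t = (30 x 1 - 250) / 5.5 = -40 (outside (0, 60))
  t = (30 x 1 + 250) / 5.5 = 50.91
Valid solutions in (0, 60): {25.45, 50.91} minutes.
The first occurrence is t = 25.45 minutes.
The hands form a 110-degree angle at 25.45 minutes past 1:00.

Final answer: 25.45 minutes past 1:00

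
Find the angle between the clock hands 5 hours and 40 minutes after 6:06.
First find the time 5 hours and 40 minutes after 6:06.
Total minutes: 6 x 60 + 6 + 5 x 60 + 40 = 706.
706 mod 720 = 706 minutes = 11:46.
Now compute the angle at 11:46:
Hour hand: 11 x 30 + 46 x 0.5 = 353 degrees
Minute hand: 46 x 6 = 276 degrees
Difference: |353 - 276| = 77 degrees
The angle is 77 degrees

Final answer: 77 degrees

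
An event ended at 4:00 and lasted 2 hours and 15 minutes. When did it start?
Starting time: 4:00 = 240 total minutes past 12:00
Subtracting: 2 hours and 15 minutes = 135 minutes
240 - 135 = 105 minutes
= 1 hour and 45 minutes past 12:00 = 1:45

Final answer: 1:45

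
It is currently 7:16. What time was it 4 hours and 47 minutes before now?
Starting time: 7:16 = 436 total minutes past 12:00
Subtracting: 4 hours and 47 minutes = 287 minutes
436 - 287 = 149 minutes
= 2 hours and 29 minutes past 12:00 = 2:29

Final answer: 2:29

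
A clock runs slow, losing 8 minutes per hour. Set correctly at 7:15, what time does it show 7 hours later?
For every 60 true minutes, the faulty clock advances 60 - 8 = 52 minutes.
True elapsed: 7 hours = 420 minutes.
Faulty clock advances: 420 x 52/60 = 364 minutes (drift: 56 minutes behind).
Shown time: 7:15 + 364 minutes = 1:19.

Final answer: 1:19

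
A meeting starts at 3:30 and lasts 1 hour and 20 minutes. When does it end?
Starting time: 3:30
Adding 20 minutes to 30 minutes: 30 + 20 = 50 minutes
Adding 1 hour: 3 + 1 = 4
Final time: 4:50

Final answer: 4:50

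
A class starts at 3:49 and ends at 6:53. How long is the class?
From 3:49 to 6:53:
(6 x 60 + 53) - (3 x 60 + 49) = 413 - 229 = 184 minutes
= 3 hours and 4 minutes

Final answer: 3 hours and 4 minutes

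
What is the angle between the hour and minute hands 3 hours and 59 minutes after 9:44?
First find the time 3 hours and 59 minutes after 9:44.
Total minutes: 9 x 60 + 44 + 3 x 60 + 59 = 823.
823 mod 720 = 103 minutes = 1:43.
Now compute the angle at 1:43:
Hour hand: 1 x 30 + 43 x 0.5 = 51.5 degrees
Minute hand: 43 x 6 = 258 degrees
Difference: |51.5 - 258| = 206.5 degrees
Smaller angle: 360 - 206.5 = 153.5 degrees

Final answer: 153.5 degrees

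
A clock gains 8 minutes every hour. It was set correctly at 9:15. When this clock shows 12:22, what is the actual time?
For every 60 true minutes, the faulty clock advances 68 minutes, so 1 faulty-clock minute corresponds to 60/68 true minutes.
From 9:15 to 12:22 on the faulty dial is 187 minutes.
True elapsed: 187 x 60/68 = 165 minutes = 2 hours and 45 minutes.
True time: 9:15 + 2 hours and 45 minutes = 12:00.

Final answer: 12:00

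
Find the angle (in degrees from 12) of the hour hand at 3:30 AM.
The hour hand moves 30 degrees per hour and 0.5 degrees per minute.
At 3:30: (3) x 30 + 30 x 0.5 = 90 + 15 = 105 degrees

Final answer: 105 degrees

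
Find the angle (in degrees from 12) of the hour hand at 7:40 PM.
The hour hand moves 30 degrees per hour and 0.5 degrees per minute.
At 7:40: (7) x 30 + 40 x 0.5 = 210 + 20 = 230 degrees

Final answer: 230 degrees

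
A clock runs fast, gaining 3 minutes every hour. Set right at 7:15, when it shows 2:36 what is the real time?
For every 60 true minutes, the faulty clock advances 63 minutes, so 1 faulty-clock minute corresponds to 60/63 true minutes.
From 7:15 to 2:36 on the faulty dial is 441 minutes.
True elapsed: 441 x 60/63 = 420 minutes = 7 hours.
True time: 7:15 + 7 hours = 2:15.

Final answer: 2:15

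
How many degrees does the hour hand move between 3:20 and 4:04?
The hour hand moves 0.5 degrees per minute.
Time elapsed: 4:04 - 3:20 = 44 minutes
Angular displacement: 44 x 0.5 = 22 degrees

Final answer: 22 degrees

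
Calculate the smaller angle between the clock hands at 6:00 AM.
Hour hand position: 6 x 30 + 0 x 0.5 = 180 degrees
Minute hand position: 0 x 6 = 0 degrees
Difference: |180 - 0| = 180 degrees
The angle between the hands is 180 degrees

Final answer: 180 degrees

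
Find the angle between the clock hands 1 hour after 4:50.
First find the time 1 hour after 4:50.
Total minutes: 4 x 60 + 50 + 1 x 60 + 0 = 350.
350 mod 720 = 350 minutes = 5:50.
Now compute the angle at 5:50:
Hour hand: 5 x 30 + 50 x 0.5 = 175 degrees
Minute hand: 50 x 6 = 300 degrees
Difference: |175 - 300| = 125 degrees
The angle is 125 degrees

Final answer: 125 degrees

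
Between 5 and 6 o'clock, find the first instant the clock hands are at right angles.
At t minutes past 5:00, the hour hand is at 30 x 5 + 0.5t degrees and the minute hand is at 6t degrees.
The smaller angle between them is 90 degrees when |30H - 5.5t| = 90 or |30H - 5.5t| = 270.
With H = 5, solve 30 x 5 - 5.5t = +/- target for each target:
  t = (30 x 5 - 90) / 5.5 = 10.91
  t = (30 x 5 + 90) / 5.5 = 43.64
  t = (30 x 5 - 270) / 5.5 = -21.82 (outside (0, 60))
  t = (30 x 5 + 270) / 5.5 = 76.36 (outside (0, 60))
Valid solutions in (0, 60): {10.91, 43.64} minutes.
First occurrence: t = 10.91 minutes.
The hands are at right angles at 10.91 minutes past 5:00.

Final answer: 10.91 minutes past 5:00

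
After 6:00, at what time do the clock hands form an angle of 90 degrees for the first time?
At t minutes past 6:00, the hour hand is at 30 x 6 + 0.5t degrees and the minute hand is at 6t degrees.
The smaller angle between them is 90 degrees when |30H - 5.5t| = 90 or |30H - 5.5t| = 270.
With H = 6, solve 30 x 6 - 5.5t = +/- target for each target:
  t = (30 x 6 - 90) / 5.5 = 16.36
  t = (30 x 6 + 90) / 5.5 = 49.09
  t = (30 x 6 - 270) / 5.5 = -16.36 (outside (0, 60))
  t = (30 x 6 + 270) / 5.5 = 81.82 (outside (0, 60))
Valid solutions in (0, 60): {16.36, 49.09} minutes.
The first occurrence is t = 16.36 minutes.
The hands form a 90-degree angle at 16.36 minutes past 6:00.

Final answer: 16.36 minutes past 6:00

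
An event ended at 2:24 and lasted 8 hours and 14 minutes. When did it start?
Starting time: 2:24 = 144 total minutes past 12:00
Subtracting: 8 hours and 14 minutes = 494 minutes
144 - 494 = -350 (negative, add 12 hours = 720) = 370 minutes
= 6 hours and 10 minutes past 12:00 = 6:10

Final answer: 6:10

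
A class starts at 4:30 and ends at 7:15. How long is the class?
From 4:30 to 7:15:
(7 x 60 + 15) - (4 x 60 + 30) = 435 - 270 = 165 minutes
= 2 hours and 45 minutes

Final answer: 2 hours and 45 minutes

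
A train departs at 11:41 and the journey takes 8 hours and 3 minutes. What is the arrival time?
Starting time: 11:41
Adding 3 minutes to 41 minutes: 41 + 3 = 44 minutes
Adding 8 hours: 11 + 8 = 19 - 12 = 7
Final time: 7:44

Final answer: 7:44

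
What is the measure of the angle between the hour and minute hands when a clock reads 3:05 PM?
Hour hand position: 3 x 30 + 5 x 0.5 = 92.5 degrees
Minute hand position: 5 x 6 = 30 degrees
Difference: |92.5 - 30| = 62.5 degrees
The angle between the hands is 62.5 degrees

Final answer: 62.5 degrees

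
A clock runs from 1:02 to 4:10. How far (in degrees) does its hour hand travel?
The hour hand moves 0.5 degrees per minute.
Time elapsed: 4:10 - 1:02 = 188 minutes
Angular displacement: 188 x 0.5 = 94 degrees

Final answer: 94 degrees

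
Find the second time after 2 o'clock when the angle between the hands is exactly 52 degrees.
At t minutes past 2:00, the hour hand is at 30 x 2 + 0.5t degrees and the minute hand is at 6t degrees.
The smaller angle between them is 52 degrees when |30H - 5.5t| = 52 or |30H - 5.5t| = 308.
With H = 2, solve 30 x 2 - 5.5t = +/- target for each target:
  t = (30 x 2 - 52) / 5.5 = 1.45
  t = (30 x 2 + 52) / 5.5 = 20.36
  t = (30 x 2 - 308) / 5.5 = -45.09 (outside (0, 60))
  t = (30 x 2 + 308) / 5.5 = 66.91 (outside (0, 60))
Valid solutions in (0, 60): {1.45, 20.36} minutes.
The second occurrence is t = 20.36 minutes.
The hands form a 52-degree angle at 20.36 minutes past 2:00.

Final answer: 20.36 minutes past 2:00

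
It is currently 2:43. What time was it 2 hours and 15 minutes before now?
Starting time: 2:43 = 163 total minutes past 12:00
Subtracting: 2 hours and 15 minutes = 135 minutes
163 - 135 = 28 minutes
= 28 minutes past 12:00 = 12:28

Final answer: 12:28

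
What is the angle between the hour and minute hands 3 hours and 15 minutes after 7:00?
First find the time 3 hours and 15 minutes after 7:00.
Total minutes: 7 x 60 + 0 + 3 x 60 + 15 = 615.
615 mod 720 = 615 minutes = 10:15.
Now compute the angle at 10:15:
Hour hand: 10 x 30 + 15 x 0.5 = 307.5 degrees
Minute hand: 15 x 6 = 90 degrees
Difference: |307.5 - 90| = 217.5 degrees
Smaller angle: 360 - 217.5 = 142.5 degrees

Final answer: 142.5 degrees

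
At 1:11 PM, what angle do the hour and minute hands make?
Hour hand position: 1 x 30 + 11 x 0.5 = 35.5 degrees
Minute hand position: 11 x 6 = 66 degrees
Difference: |35.5 - 66| = 30.5 degrees
The angle between the hands is 30.5 degrees

Final answer: 30.5 degrees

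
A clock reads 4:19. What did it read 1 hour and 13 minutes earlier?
Starting time: 4:19 = 259 total minutes past 12:00
Subtracting: 1 hour and 13 minutes = 73 minutes
259 - 73 = 186 minutes
= 3 hours and 6 minutes past 12:00 = 3:06

Final answer: 3:06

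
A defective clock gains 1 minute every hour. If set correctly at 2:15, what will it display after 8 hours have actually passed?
For every 60 true minutes, the faulty clock advances 60 + 1 = 61 minutes.
True elapsed: 8 hours = 480 minutes.
Faulty clock advances: 480 x 61/60 = 488 minutes (drift: 8 minutes ahead).
Shown time: 2:15 + 488 minutes = 10:23.

Final answer: 10:23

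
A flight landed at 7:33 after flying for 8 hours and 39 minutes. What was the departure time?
Starting time: 7:33 = 453 total minutes past 12:00
Subtracting: 8 hours and 39 minutes = 519 minutes
453 - 519 = -66 (negative, add 12 hours = 720) = 654 minutes
= 10 hours and 54 minutes past 12:00 = 10:54

Final answer: 10:54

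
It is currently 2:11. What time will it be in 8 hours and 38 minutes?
Starting time: 2:11
Adding 38 minutes to 11 minutes: 11 + 38 = 49 minutes
Adding 8 hours: 2 + 8 = 10
Final time: 10:49

Final answer: 10:49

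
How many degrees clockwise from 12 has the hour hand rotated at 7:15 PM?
The hour hand moves 30 degrees per hour and 0.5 degrees per minute.
At 7:15: (7) x 30 + 15 x 0.5 = 210 + 7.5 = 217.5 degrees

Final answer: 217.5 degrees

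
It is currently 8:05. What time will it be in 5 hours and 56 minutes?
Starting time: 8:05
Adding 56 minutes to 5 minutes: 5 + 56 = 61 minutes = 1 hour and 1 minute
Adding 5 hours: 8 + 5 + 1 (carry) = 14 - 12 = 2
Final time: 2:01

Final answer: 2:01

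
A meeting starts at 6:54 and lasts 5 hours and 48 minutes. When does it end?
Starting time: 6:54
Adding 48 minutes to 54 minutes: 54 + 48 = 102 minutes = 1 hour and 42 minutes
Adding 5 hours: 6 + 5 + 1 (carry) = 12
Final time: 12:42

Final answer: 12:42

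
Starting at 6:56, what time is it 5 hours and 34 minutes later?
Starting time: 6:56
Adding 34 minutes to 56 minutes: 56 + 34 = 90 minutes = 1 hour and 30 minutes
Adding 5 hours: 6 + 5 + 1 (carry) = 12
Final time: 12:30

Final answer: 12:30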